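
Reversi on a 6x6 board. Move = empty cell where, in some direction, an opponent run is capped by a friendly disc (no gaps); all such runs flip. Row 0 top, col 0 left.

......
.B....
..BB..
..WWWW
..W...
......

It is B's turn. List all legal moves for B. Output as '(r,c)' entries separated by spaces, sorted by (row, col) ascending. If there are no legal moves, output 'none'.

(2,1): no bracket -> illegal
(2,4): no bracket -> illegal
(2,5): no bracket -> illegal
(3,1): no bracket -> illegal
(4,1): flips 1 -> legal
(4,3): flips 1 -> legal
(4,4): flips 1 -> legal
(4,5): flips 1 -> legal
(5,1): no bracket -> illegal
(5,2): flips 2 -> legal
(5,3): no bracket -> illegal

Answer: (4,1) (4,3) (4,4) (4,5) (5,2)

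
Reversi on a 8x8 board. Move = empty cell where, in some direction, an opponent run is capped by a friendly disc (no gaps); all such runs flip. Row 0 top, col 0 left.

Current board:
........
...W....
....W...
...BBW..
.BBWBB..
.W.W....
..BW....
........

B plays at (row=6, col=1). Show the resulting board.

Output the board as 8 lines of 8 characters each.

Place B at (6,1); scan 8 dirs for brackets.
Dir NW: first cell '.' (not opp) -> no flip
Dir N: opp run (5,1) capped by B -> flip
Dir NE: first cell '.' (not opp) -> no flip
Dir W: first cell '.' (not opp) -> no flip
Dir E: first cell 'B' (not opp) -> no flip
Dir SW: first cell '.' (not opp) -> no flip
Dir S: first cell '.' (not opp) -> no flip
Dir SE: first cell '.' (not opp) -> no flip
All flips: (5,1)

Answer: ........
...W....
....W...
...BBW..
.BBWBB..
.B.W....
.BBW....
........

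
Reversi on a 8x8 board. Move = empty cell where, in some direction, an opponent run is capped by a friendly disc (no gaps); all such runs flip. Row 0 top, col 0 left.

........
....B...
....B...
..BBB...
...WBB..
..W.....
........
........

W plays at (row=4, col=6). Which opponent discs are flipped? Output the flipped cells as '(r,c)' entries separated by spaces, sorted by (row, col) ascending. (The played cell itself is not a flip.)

Answer: (4,4) (4,5)

Derivation:
Dir NW: first cell '.' (not opp) -> no flip
Dir N: first cell '.' (not opp) -> no flip
Dir NE: first cell '.' (not opp) -> no flip
Dir W: opp run (4,5) (4,4) capped by W -> flip
Dir E: first cell '.' (not opp) -> no flip
Dir SW: first cell '.' (not opp) -> no flip
Dir S: first cell '.' (not opp) -> no flip
Dir SE: first cell '.' (not opp) -> no flip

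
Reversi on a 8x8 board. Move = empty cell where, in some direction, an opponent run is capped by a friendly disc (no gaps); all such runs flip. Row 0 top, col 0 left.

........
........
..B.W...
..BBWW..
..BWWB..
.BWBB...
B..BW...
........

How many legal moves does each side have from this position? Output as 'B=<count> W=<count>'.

Answer: B=12 W=14

Derivation:
-- B to move --
(1,3): no bracket -> illegal
(1,4): flips 3 -> legal
(1,5): flips 1 -> legal
(2,3): flips 1 -> legal
(2,5): flips 1 -> legal
(2,6): flips 2 -> legal
(3,6): flips 2 -> legal
(4,1): flips 1 -> legal
(4,6): no bracket -> illegal
(5,5): flips 1 -> legal
(6,1): no bracket -> illegal
(6,2): flips 1 -> legal
(6,5): flips 1 -> legal
(7,3): no bracket -> illegal
(7,4): flips 1 -> legal
(7,5): flips 1 -> legal
B mobility = 12
-- W to move --
(1,1): flips 2 -> legal
(1,2): flips 3 -> legal
(1,3): no bracket -> illegal
(2,1): flips 1 -> legal
(2,3): flips 1 -> legal
(3,1): flips 4 -> legal
(3,6): no bracket -> illegal
(4,0): no bracket -> illegal
(4,1): flips 1 -> legal
(4,6): flips 1 -> legal
(5,0): flips 1 -> legal
(5,5): flips 3 -> legal
(5,6): flips 1 -> legal
(6,1): no bracket -> illegal
(6,2): flips 2 -> legal
(6,5): flips 1 -> legal
(7,0): no bracket -> illegal
(7,1): no bracket -> illegal
(7,2): no bracket -> illegal
(7,3): flips 2 -> legal
(7,4): flips 1 -> legal
W mobility = 14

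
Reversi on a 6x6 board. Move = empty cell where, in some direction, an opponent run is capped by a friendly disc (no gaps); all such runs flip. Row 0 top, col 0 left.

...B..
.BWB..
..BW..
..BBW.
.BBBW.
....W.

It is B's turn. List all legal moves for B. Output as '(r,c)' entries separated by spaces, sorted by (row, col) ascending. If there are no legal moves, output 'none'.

Answer: (0,2) (1,4) (2,1) (2,4) (2,5) (3,5) (4,5) (5,5)

Derivation:
(0,1): no bracket -> illegal
(0,2): flips 1 -> legal
(1,4): flips 1 -> legal
(2,1): flips 1 -> legal
(2,4): flips 1 -> legal
(2,5): flips 1 -> legal
(3,5): flips 1 -> legal
(4,5): flips 1 -> legal
(5,3): no bracket -> illegal
(5,5): flips 1 -> legal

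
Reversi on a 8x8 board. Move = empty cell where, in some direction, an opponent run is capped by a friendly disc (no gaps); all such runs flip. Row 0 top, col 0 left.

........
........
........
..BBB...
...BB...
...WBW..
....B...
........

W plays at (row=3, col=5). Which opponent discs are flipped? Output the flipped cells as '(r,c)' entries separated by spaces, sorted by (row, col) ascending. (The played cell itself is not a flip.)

Answer: (4,4)

Derivation:
Dir NW: first cell '.' (not opp) -> no flip
Dir N: first cell '.' (not opp) -> no flip
Dir NE: first cell '.' (not opp) -> no flip
Dir W: opp run (3,4) (3,3) (3,2), next='.' -> no flip
Dir E: first cell '.' (not opp) -> no flip
Dir SW: opp run (4,4) capped by W -> flip
Dir S: first cell '.' (not opp) -> no flip
Dir SE: first cell '.' (not opp) -> no flip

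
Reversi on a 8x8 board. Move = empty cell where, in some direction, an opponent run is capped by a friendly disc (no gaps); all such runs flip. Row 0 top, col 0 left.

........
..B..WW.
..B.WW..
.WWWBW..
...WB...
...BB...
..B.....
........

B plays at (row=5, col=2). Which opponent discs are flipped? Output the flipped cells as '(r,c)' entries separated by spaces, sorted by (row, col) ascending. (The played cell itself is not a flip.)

Answer: (4,3)

Derivation:
Dir NW: first cell '.' (not opp) -> no flip
Dir N: first cell '.' (not opp) -> no flip
Dir NE: opp run (4,3) capped by B -> flip
Dir W: first cell '.' (not opp) -> no flip
Dir E: first cell 'B' (not opp) -> no flip
Dir SW: first cell '.' (not opp) -> no flip
Dir S: first cell 'B' (not opp) -> no flip
Dir SE: first cell '.' (not opp) -> no flip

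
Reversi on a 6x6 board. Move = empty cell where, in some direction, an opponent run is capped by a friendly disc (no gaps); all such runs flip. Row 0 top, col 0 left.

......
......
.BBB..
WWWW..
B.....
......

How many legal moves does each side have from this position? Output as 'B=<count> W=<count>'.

-- B to move --
(2,0): flips 1 -> legal
(2,4): no bracket -> illegal
(3,4): no bracket -> illegal
(4,1): flips 2 -> legal
(4,2): flips 1 -> legal
(4,3): flips 2 -> legal
(4,4): flips 1 -> legal
B mobility = 5
-- W to move --
(1,0): flips 1 -> legal
(1,1): flips 2 -> legal
(1,2): flips 2 -> legal
(1,3): flips 2 -> legal
(1,4): flips 1 -> legal
(2,0): no bracket -> illegal
(2,4): no bracket -> illegal
(3,4): no bracket -> illegal
(4,1): no bracket -> illegal
(5,0): flips 1 -> legal
(5,1): no bracket -> illegal
W mobility = 6

Answer: B=5 W=6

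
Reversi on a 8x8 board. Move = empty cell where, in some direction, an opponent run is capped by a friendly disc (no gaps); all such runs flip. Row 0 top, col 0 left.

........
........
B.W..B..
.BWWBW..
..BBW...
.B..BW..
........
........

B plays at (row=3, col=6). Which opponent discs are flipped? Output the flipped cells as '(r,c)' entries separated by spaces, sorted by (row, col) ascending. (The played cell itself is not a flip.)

Dir NW: first cell 'B' (not opp) -> no flip
Dir N: first cell '.' (not opp) -> no flip
Dir NE: first cell '.' (not opp) -> no flip
Dir W: opp run (3,5) capped by B -> flip
Dir E: first cell '.' (not opp) -> no flip
Dir SW: first cell '.' (not opp) -> no flip
Dir S: first cell '.' (not opp) -> no flip
Dir SE: first cell '.' (not opp) -> no flip

Answer: (3,5)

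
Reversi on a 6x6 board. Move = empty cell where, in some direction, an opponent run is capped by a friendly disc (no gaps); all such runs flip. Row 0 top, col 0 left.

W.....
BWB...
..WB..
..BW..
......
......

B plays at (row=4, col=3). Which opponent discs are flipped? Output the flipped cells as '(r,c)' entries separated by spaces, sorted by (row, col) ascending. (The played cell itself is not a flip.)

Dir NW: first cell 'B' (not opp) -> no flip
Dir N: opp run (3,3) capped by B -> flip
Dir NE: first cell '.' (not opp) -> no flip
Dir W: first cell '.' (not opp) -> no flip
Dir E: first cell '.' (not opp) -> no flip
Dir SW: first cell '.' (not opp) -> no flip
Dir S: first cell '.' (not opp) -> no flip
Dir SE: first cell '.' (not opp) -> no flip

Answer: (3,3)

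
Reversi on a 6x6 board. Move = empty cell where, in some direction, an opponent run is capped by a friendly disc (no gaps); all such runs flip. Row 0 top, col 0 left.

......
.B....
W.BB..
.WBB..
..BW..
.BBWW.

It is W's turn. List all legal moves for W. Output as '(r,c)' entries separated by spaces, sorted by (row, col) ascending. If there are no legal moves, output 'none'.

Answer: (0,2) (1,3) (2,1) (3,4) (4,1) (5,0)

Derivation:
(0,0): no bracket -> illegal
(0,1): no bracket -> illegal
(0,2): flips 1 -> legal
(1,0): no bracket -> illegal
(1,2): no bracket -> illegal
(1,3): flips 3 -> legal
(1,4): no bracket -> illegal
(2,1): flips 1 -> legal
(2,4): no bracket -> illegal
(3,4): flips 2 -> legal
(4,0): no bracket -> illegal
(4,1): flips 1 -> legal
(4,4): no bracket -> illegal
(5,0): flips 2 -> legal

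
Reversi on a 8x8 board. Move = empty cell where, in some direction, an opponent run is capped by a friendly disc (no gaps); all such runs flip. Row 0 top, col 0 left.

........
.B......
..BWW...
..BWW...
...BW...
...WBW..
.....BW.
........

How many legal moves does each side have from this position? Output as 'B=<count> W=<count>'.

Answer: B=10 W=8

Derivation:
-- B to move --
(1,2): no bracket -> illegal
(1,3): flips 2 -> legal
(1,4): flips 4 -> legal
(1,5): no bracket -> illegal
(2,5): flips 3 -> legal
(3,5): flips 2 -> legal
(4,2): no bracket -> illegal
(4,5): flips 2 -> legal
(4,6): no bracket -> illegal
(5,2): flips 1 -> legal
(5,6): flips 1 -> legal
(5,7): no bracket -> illegal
(6,2): no bracket -> illegal
(6,3): flips 1 -> legal
(6,4): no bracket -> illegal
(6,7): flips 1 -> legal
(7,5): no bracket -> illegal
(7,6): no bracket -> illegal
(7,7): flips 4 -> legal
B mobility = 10
-- W to move --
(0,0): flips 2 -> legal
(0,1): no bracket -> illegal
(0,2): no bracket -> illegal
(1,0): no bracket -> illegal
(1,2): no bracket -> illegal
(1,3): no bracket -> illegal
(2,0): no bracket -> illegal
(2,1): flips 1 -> legal
(3,1): flips 1 -> legal
(4,1): flips 1 -> legal
(4,2): flips 1 -> legal
(4,5): no bracket -> illegal
(5,2): flips 1 -> legal
(5,6): no bracket -> illegal
(6,3): no bracket -> illegal
(6,4): flips 2 -> legal
(7,4): no bracket -> illegal
(7,5): flips 1 -> legal
(7,6): no bracket -> illegal
W mobility = 8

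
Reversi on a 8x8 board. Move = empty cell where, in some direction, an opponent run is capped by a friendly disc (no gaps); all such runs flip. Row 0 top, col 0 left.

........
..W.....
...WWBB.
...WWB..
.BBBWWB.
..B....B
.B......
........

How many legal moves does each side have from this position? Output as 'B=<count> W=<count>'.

Answer: B=6 W=10

Derivation:
-- B to move --
(0,1): no bracket -> illegal
(0,2): no bracket -> illegal
(0,3): no bracket -> illegal
(1,1): no bracket -> illegal
(1,3): flips 3 -> legal
(1,4): no bracket -> illegal
(1,5): flips 2 -> legal
(2,1): no bracket -> illegal
(2,2): flips 2 -> legal
(3,2): flips 2 -> legal
(3,6): no bracket -> illegal
(5,3): flips 1 -> legal
(5,4): no bracket -> illegal
(5,5): flips 1 -> legal
(5,6): no bracket -> illegal
B mobility = 6
-- W to move --
(1,4): no bracket -> illegal
(1,5): flips 2 -> legal
(1,6): flips 1 -> legal
(1,7): flips 2 -> legal
(2,7): flips 2 -> legal
(3,0): no bracket -> illegal
(3,1): no bracket -> illegal
(3,2): no bracket -> illegal
(3,6): flips 1 -> legal
(3,7): no bracket -> illegal
(4,0): flips 3 -> legal
(4,7): flips 1 -> legal
(5,0): no bracket -> illegal
(5,1): flips 1 -> legal
(5,3): flips 1 -> legal
(5,4): no bracket -> illegal
(5,5): no bracket -> illegal
(5,6): no bracket -> illegal
(6,0): no bracket -> illegal
(6,2): no bracket -> illegal
(6,3): no bracket -> illegal
(6,6): no bracket -> illegal
(6,7): no bracket -> illegal
(7,0): flips 3 -> legal
(7,1): no bracket -> illegal
(7,2): no bracket -> illegal
W mobility = 10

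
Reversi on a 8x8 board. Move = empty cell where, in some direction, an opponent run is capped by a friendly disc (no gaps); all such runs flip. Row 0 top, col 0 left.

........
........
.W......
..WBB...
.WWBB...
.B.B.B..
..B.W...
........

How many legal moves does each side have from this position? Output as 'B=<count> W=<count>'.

-- B to move --
(1,0): flips 2 -> legal
(1,1): no bracket -> illegal
(1,2): no bracket -> illegal
(2,0): no bracket -> illegal
(2,2): no bracket -> illegal
(2,3): no bracket -> illegal
(3,0): no bracket -> illegal
(3,1): flips 3 -> legal
(4,0): flips 2 -> legal
(5,0): no bracket -> illegal
(5,2): no bracket -> illegal
(5,4): no bracket -> illegal
(6,3): no bracket -> illegal
(6,5): no bracket -> illegal
(7,3): flips 1 -> legal
(7,4): no bracket -> illegal
(7,5): flips 1 -> legal
B mobility = 5
-- W to move --
(2,2): no bracket -> illegal
(2,3): no bracket -> illegal
(2,4): flips 1 -> legal
(2,5): no bracket -> illegal
(3,5): flips 2 -> legal
(4,0): no bracket -> illegal
(4,5): flips 2 -> legal
(4,6): flips 1 -> legal
(5,0): no bracket -> illegal
(5,2): no bracket -> illegal
(5,4): flips 1 -> legal
(5,6): no bracket -> illegal
(6,0): flips 1 -> legal
(6,1): flips 1 -> legal
(6,3): no bracket -> illegal
(6,5): no bracket -> illegal
(6,6): no bracket -> illegal
(7,1): no bracket -> illegal
(7,2): no bracket -> illegal
(7,3): no bracket -> illegal
W mobility = 7

Answer: B=5 W=7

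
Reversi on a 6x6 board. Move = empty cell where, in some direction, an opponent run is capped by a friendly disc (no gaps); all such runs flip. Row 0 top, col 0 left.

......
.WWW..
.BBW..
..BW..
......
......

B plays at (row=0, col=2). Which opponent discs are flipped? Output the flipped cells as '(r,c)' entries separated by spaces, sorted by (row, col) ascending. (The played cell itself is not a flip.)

Dir NW: edge -> no flip
Dir N: edge -> no flip
Dir NE: edge -> no flip
Dir W: first cell '.' (not opp) -> no flip
Dir E: first cell '.' (not opp) -> no flip
Dir SW: opp run (1,1), next='.' -> no flip
Dir S: opp run (1,2) capped by B -> flip
Dir SE: opp run (1,3), next='.' -> no flip

Answer: (1,2)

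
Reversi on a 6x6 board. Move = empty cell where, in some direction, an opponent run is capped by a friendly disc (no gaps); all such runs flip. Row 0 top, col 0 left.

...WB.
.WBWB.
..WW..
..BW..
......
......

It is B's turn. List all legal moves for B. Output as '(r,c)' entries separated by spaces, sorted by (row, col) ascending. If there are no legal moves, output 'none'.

Answer: (0,2) (1,0) (3,1) (3,4)

Derivation:
(0,0): no bracket -> illegal
(0,1): no bracket -> illegal
(0,2): flips 1 -> legal
(1,0): flips 1 -> legal
(2,0): no bracket -> illegal
(2,1): no bracket -> illegal
(2,4): no bracket -> illegal
(3,1): flips 2 -> legal
(3,4): flips 2 -> legal
(4,2): no bracket -> illegal
(4,3): no bracket -> illegal
(4,4): no bracket -> illegal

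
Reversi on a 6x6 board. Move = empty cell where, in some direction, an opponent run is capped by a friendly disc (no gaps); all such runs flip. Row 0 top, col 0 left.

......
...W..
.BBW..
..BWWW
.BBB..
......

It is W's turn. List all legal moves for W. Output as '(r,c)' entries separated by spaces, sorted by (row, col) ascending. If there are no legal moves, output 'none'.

(1,0): no bracket -> illegal
(1,1): flips 1 -> legal
(1,2): no bracket -> illegal
(2,0): flips 2 -> legal
(3,0): no bracket -> illegal
(3,1): flips 2 -> legal
(4,0): no bracket -> illegal
(4,4): no bracket -> illegal
(5,0): flips 2 -> legal
(5,1): flips 1 -> legal
(5,2): flips 1 -> legal
(5,3): flips 1 -> legal
(5,4): no bracket -> illegal

Answer: (1,1) (2,0) (3,1) (5,0) (5,1) (5,2) (5,3)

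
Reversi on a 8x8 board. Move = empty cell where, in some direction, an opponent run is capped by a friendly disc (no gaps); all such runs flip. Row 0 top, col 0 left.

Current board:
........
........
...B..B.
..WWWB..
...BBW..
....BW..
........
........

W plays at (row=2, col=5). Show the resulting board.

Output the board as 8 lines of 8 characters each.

Place W at (2,5); scan 8 dirs for brackets.
Dir NW: first cell '.' (not opp) -> no flip
Dir N: first cell '.' (not opp) -> no flip
Dir NE: first cell '.' (not opp) -> no flip
Dir W: first cell '.' (not opp) -> no flip
Dir E: opp run (2,6), next='.' -> no flip
Dir SW: first cell 'W' (not opp) -> no flip
Dir S: opp run (3,5) capped by W -> flip
Dir SE: first cell '.' (not opp) -> no flip
All flips: (3,5)

Answer: ........
........
...B.WB.
..WWWW..
...BBW..
....BW..
........
........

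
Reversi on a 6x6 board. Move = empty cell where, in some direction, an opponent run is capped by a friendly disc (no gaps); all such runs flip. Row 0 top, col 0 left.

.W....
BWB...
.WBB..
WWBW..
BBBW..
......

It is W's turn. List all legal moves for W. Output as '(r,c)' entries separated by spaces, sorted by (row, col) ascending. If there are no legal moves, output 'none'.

(0,0): no bracket -> illegal
(0,2): no bracket -> illegal
(0,3): flips 1 -> legal
(1,3): flips 3 -> legal
(1,4): no bracket -> illegal
(2,0): no bracket -> illegal
(2,4): flips 2 -> legal
(3,4): flips 2 -> legal
(5,0): flips 1 -> legal
(5,1): flips 2 -> legal
(5,2): flips 1 -> legal
(5,3): flips 1 -> legal

Answer: (0,3) (1,3) (2,4) (3,4) (5,0) (5,1) (5,2) (5,3)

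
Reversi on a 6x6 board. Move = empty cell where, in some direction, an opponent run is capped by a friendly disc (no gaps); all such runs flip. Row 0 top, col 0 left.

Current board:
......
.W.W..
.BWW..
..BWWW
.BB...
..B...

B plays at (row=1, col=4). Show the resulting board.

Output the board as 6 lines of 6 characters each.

Place B at (1,4); scan 8 dirs for brackets.
Dir NW: first cell '.' (not opp) -> no flip
Dir N: first cell '.' (not opp) -> no flip
Dir NE: first cell '.' (not opp) -> no flip
Dir W: opp run (1,3), next='.' -> no flip
Dir E: first cell '.' (not opp) -> no flip
Dir SW: opp run (2,3) capped by B -> flip
Dir S: first cell '.' (not opp) -> no flip
Dir SE: first cell '.' (not opp) -> no flip
All flips: (2,3)

Answer: ......
.W.WB.
.BWB..
..BWWW
.BB...
..B...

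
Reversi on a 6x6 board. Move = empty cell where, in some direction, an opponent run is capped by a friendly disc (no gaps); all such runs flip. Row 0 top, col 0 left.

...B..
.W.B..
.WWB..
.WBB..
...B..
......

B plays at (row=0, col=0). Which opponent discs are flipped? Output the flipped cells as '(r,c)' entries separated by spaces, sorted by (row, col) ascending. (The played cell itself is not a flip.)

Answer: (1,1) (2,2)

Derivation:
Dir NW: edge -> no flip
Dir N: edge -> no flip
Dir NE: edge -> no flip
Dir W: edge -> no flip
Dir E: first cell '.' (not opp) -> no flip
Dir SW: edge -> no flip
Dir S: first cell '.' (not opp) -> no flip
Dir SE: opp run (1,1) (2,2) capped by B -> flip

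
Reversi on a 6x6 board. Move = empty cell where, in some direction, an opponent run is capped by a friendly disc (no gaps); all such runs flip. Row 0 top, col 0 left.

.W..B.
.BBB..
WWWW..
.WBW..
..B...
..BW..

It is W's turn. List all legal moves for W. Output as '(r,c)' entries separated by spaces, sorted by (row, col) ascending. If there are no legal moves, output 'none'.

(0,0): flips 1 -> legal
(0,2): flips 2 -> legal
(0,3): flips 2 -> legal
(0,5): no bracket -> illegal
(1,0): no bracket -> illegal
(1,4): no bracket -> illegal
(1,5): no bracket -> illegal
(2,4): no bracket -> illegal
(4,1): flips 1 -> legal
(4,3): flips 1 -> legal
(5,1): flips 2 -> legal

Answer: (0,0) (0,2) (0,3) (4,1) (4,3) (5,1)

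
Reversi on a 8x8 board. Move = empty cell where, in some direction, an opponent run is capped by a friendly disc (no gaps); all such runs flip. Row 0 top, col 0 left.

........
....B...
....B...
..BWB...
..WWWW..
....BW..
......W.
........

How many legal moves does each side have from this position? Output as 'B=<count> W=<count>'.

-- B to move --
(2,2): no bracket -> illegal
(2,3): no bracket -> illegal
(3,1): no bracket -> illegal
(3,5): no bracket -> illegal
(3,6): flips 1 -> legal
(4,1): no bracket -> illegal
(4,6): no bracket -> illegal
(5,1): flips 2 -> legal
(5,2): flips 2 -> legal
(5,3): no bracket -> illegal
(5,6): flips 2 -> legal
(5,7): no bracket -> illegal
(6,4): no bracket -> illegal
(6,5): no bracket -> illegal
(6,7): no bracket -> illegal
(7,5): no bracket -> illegal
(7,6): no bracket -> illegal
(7,7): no bracket -> illegal
B mobility = 4
-- W to move --
(0,3): no bracket -> illegal
(0,4): flips 3 -> legal
(0,5): no bracket -> illegal
(1,3): no bracket -> illegal
(1,5): flips 1 -> legal
(2,1): flips 1 -> legal
(2,2): flips 1 -> legal
(2,3): flips 1 -> legal
(2,5): flips 1 -> legal
(3,1): flips 1 -> legal
(3,5): flips 1 -> legal
(4,1): no bracket -> illegal
(5,3): flips 1 -> legal
(6,3): flips 1 -> legal
(6,4): flips 1 -> legal
(6,5): flips 1 -> legal
W mobility = 12

Answer: B=4 W=12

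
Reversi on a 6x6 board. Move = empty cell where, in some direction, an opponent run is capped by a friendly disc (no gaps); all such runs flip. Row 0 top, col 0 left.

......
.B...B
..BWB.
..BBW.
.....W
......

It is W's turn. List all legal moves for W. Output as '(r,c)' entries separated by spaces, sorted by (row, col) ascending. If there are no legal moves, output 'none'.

Answer: (1,4) (2,1) (2,5) (3,1) (4,1) (4,3)

Derivation:
(0,0): no bracket -> illegal
(0,1): no bracket -> illegal
(0,2): no bracket -> illegal
(0,4): no bracket -> illegal
(0,5): no bracket -> illegal
(1,0): no bracket -> illegal
(1,2): no bracket -> illegal
(1,3): no bracket -> illegal
(1,4): flips 1 -> legal
(2,0): no bracket -> illegal
(2,1): flips 1 -> legal
(2,5): flips 1 -> legal
(3,1): flips 2 -> legal
(3,5): no bracket -> illegal
(4,1): flips 1 -> legal
(4,2): no bracket -> illegal
(4,3): flips 1 -> legal
(4,4): no bracket -> illegal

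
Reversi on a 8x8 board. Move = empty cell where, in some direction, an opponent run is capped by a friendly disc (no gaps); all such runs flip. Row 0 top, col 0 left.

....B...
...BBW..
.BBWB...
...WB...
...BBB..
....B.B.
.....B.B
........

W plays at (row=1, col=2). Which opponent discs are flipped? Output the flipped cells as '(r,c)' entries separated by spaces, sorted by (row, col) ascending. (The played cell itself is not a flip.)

Answer: (1,3) (1,4)

Derivation:
Dir NW: first cell '.' (not opp) -> no flip
Dir N: first cell '.' (not opp) -> no flip
Dir NE: first cell '.' (not opp) -> no flip
Dir W: first cell '.' (not opp) -> no flip
Dir E: opp run (1,3) (1,4) capped by W -> flip
Dir SW: opp run (2,1), next='.' -> no flip
Dir S: opp run (2,2), next='.' -> no flip
Dir SE: first cell 'W' (not opp) -> no flip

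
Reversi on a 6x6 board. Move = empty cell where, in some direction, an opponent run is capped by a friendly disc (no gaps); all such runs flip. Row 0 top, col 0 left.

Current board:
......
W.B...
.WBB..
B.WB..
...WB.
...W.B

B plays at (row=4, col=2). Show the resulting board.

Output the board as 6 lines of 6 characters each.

Place B at (4,2); scan 8 dirs for brackets.
Dir NW: first cell '.' (not opp) -> no flip
Dir N: opp run (3,2) capped by B -> flip
Dir NE: first cell 'B' (not opp) -> no flip
Dir W: first cell '.' (not opp) -> no flip
Dir E: opp run (4,3) capped by B -> flip
Dir SW: first cell '.' (not opp) -> no flip
Dir S: first cell '.' (not opp) -> no flip
Dir SE: opp run (5,3), next=edge -> no flip
All flips: (3,2) (4,3)

Answer: ......
W.B...
.WBB..
B.BB..
..BBB.
...W.B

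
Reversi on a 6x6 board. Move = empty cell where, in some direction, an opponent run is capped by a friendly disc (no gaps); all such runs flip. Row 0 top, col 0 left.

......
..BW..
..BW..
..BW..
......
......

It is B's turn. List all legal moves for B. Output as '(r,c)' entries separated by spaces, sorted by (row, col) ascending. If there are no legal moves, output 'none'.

(0,2): no bracket -> illegal
(0,3): no bracket -> illegal
(0,4): flips 1 -> legal
(1,4): flips 2 -> legal
(2,4): flips 1 -> legal
(3,4): flips 2 -> legal
(4,2): no bracket -> illegal
(4,3): no bracket -> illegal
(4,4): flips 1 -> legal

Answer: (0,4) (1,4) (2,4) (3,4) (4,4)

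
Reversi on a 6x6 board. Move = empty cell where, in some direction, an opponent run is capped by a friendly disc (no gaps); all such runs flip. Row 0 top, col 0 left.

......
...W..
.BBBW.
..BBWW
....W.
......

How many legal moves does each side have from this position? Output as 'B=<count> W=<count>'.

Answer: B=6 W=6

Derivation:
-- B to move --
(0,2): no bracket -> illegal
(0,3): flips 1 -> legal
(0,4): flips 1 -> legal
(1,2): no bracket -> illegal
(1,4): no bracket -> illegal
(1,5): flips 1 -> legal
(2,5): flips 1 -> legal
(4,3): no bracket -> illegal
(4,5): flips 1 -> legal
(5,3): no bracket -> illegal
(5,4): no bracket -> illegal
(5,5): flips 1 -> legal
B mobility = 6
-- W to move --
(1,0): no bracket -> illegal
(1,1): flips 2 -> legal
(1,2): flips 1 -> legal
(1,4): no bracket -> illegal
(2,0): flips 3 -> legal
(3,0): no bracket -> illegal
(3,1): flips 3 -> legal
(4,1): no bracket -> illegal
(4,2): flips 1 -> legal
(4,3): flips 2 -> legal
W mobility = 6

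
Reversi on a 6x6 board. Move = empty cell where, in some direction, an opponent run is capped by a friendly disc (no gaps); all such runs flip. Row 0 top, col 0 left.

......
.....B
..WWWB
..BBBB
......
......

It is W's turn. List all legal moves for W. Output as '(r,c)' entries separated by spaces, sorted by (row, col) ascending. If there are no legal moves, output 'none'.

Answer: (4,1) (4,2) (4,3) (4,4) (4,5)

Derivation:
(0,4): no bracket -> illegal
(0,5): no bracket -> illegal
(1,4): no bracket -> illegal
(2,1): no bracket -> illegal
(3,1): no bracket -> illegal
(4,1): flips 1 -> legal
(4,2): flips 2 -> legal
(4,3): flips 1 -> legal
(4,4): flips 2 -> legal
(4,5): flips 1 -> legal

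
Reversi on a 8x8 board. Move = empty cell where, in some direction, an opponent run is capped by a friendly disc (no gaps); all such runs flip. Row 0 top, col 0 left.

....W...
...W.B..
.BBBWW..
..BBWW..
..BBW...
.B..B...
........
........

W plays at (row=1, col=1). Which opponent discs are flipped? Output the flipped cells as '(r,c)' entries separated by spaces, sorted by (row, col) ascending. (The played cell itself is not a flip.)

Answer: (2,2) (3,3)

Derivation:
Dir NW: first cell '.' (not opp) -> no flip
Dir N: first cell '.' (not opp) -> no flip
Dir NE: first cell '.' (not opp) -> no flip
Dir W: first cell '.' (not opp) -> no flip
Dir E: first cell '.' (not opp) -> no flip
Dir SW: first cell '.' (not opp) -> no flip
Dir S: opp run (2,1), next='.' -> no flip
Dir SE: opp run (2,2) (3,3) capped by W -> flip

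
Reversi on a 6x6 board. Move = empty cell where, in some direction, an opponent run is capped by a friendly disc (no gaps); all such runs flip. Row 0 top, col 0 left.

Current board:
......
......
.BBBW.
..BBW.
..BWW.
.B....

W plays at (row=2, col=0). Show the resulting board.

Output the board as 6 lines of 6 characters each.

Answer: ......
......
WWWWW.
..BBW.
..BWW.
.B....

Derivation:
Place W at (2,0); scan 8 dirs for brackets.
Dir NW: edge -> no flip
Dir N: first cell '.' (not opp) -> no flip
Dir NE: first cell '.' (not opp) -> no flip
Dir W: edge -> no flip
Dir E: opp run (2,1) (2,2) (2,3) capped by W -> flip
Dir SW: edge -> no flip
Dir S: first cell '.' (not opp) -> no flip
Dir SE: first cell '.' (not opp) -> no flip
All flips: (2,1) (2,2) (2,3)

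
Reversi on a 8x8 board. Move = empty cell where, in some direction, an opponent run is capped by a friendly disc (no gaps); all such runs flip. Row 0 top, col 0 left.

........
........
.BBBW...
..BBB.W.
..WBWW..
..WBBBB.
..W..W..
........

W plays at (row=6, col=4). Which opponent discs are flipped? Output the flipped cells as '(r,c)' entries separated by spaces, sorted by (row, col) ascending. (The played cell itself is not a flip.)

Answer: (5,3) (5,4)

Derivation:
Dir NW: opp run (5,3) capped by W -> flip
Dir N: opp run (5,4) capped by W -> flip
Dir NE: opp run (5,5), next='.' -> no flip
Dir W: first cell '.' (not opp) -> no flip
Dir E: first cell 'W' (not opp) -> no flip
Dir SW: first cell '.' (not opp) -> no flip
Dir S: first cell '.' (not opp) -> no flip
Dir SE: first cell '.' (not opp) -> no flip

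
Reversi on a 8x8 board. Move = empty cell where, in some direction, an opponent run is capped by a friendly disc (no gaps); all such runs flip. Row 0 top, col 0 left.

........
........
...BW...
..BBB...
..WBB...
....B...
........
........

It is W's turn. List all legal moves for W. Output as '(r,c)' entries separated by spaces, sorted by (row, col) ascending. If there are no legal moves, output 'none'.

(1,2): no bracket -> illegal
(1,3): no bracket -> illegal
(1,4): no bracket -> illegal
(2,1): no bracket -> illegal
(2,2): flips 2 -> legal
(2,5): no bracket -> illegal
(3,1): no bracket -> illegal
(3,5): no bracket -> illegal
(4,1): no bracket -> illegal
(4,5): flips 2 -> legal
(5,2): no bracket -> illegal
(5,3): no bracket -> illegal
(5,5): no bracket -> illegal
(6,3): no bracket -> illegal
(6,4): flips 3 -> legal
(6,5): no bracket -> illegal

Answer: (2,2) (4,5) (6,4)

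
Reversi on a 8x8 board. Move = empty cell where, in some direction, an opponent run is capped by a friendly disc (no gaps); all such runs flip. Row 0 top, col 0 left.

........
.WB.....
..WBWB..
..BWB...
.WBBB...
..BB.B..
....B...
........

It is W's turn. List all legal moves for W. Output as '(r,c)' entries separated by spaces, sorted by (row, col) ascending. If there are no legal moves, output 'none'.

(0,1): no bracket -> illegal
(0,2): flips 1 -> legal
(0,3): no bracket -> illegal
(1,3): flips 2 -> legal
(1,4): flips 2 -> legal
(1,5): no bracket -> illegal
(1,6): no bracket -> illegal
(2,1): no bracket -> illegal
(2,6): flips 1 -> legal
(3,1): flips 1 -> legal
(3,5): flips 1 -> legal
(3,6): no bracket -> illegal
(4,5): flips 3 -> legal
(4,6): no bracket -> illegal
(5,1): flips 1 -> legal
(5,4): flips 2 -> legal
(5,6): no bracket -> illegal
(6,1): no bracket -> illegal
(6,2): flips 3 -> legal
(6,3): flips 3 -> legal
(6,5): no bracket -> illegal
(6,6): flips 2 -> legal
(7,3): no bracket -> illegal
(7,4): no bracket -> illegal
(7,5): no bracket -> illegal

Answer: (0,2) (1,3) (1,4) (2,6) (3,1) (3,5) (4,5) (5,1) (5,4) (6,2) (6,3) (6,6)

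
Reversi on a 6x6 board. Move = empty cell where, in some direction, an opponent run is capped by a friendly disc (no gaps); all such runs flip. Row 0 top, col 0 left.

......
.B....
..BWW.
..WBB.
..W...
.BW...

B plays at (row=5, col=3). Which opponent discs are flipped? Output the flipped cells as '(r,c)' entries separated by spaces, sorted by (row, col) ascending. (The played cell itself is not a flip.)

Answer: (5,2)

Derivation:
Dir NW: opp run (4,2), next='.' -> no flip
Dir N: first cell '.' (not opp) -> no flip
Dir NE: first cell '.' (not opp) -> no flip
Dir W: opp run (5,2) capped by B -> flip
Dir E: first cell '.' (not opp) -> no flip
Dir SW: edge -> no flip
Dir S: edge -> no flip
Dir SE: edge -> no flip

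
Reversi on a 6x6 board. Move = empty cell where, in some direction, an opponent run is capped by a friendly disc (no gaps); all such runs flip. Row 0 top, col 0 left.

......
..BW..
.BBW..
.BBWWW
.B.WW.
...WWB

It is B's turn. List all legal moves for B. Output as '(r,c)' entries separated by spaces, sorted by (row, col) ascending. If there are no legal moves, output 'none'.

Answer: (0,4) (1,4) (2,4) (4,5) (5,2)

Derivation:
(0,2): no bracket -> illegal
(0,3): no bracket -> illegal
(0,4): flips 1 -> legal
(1,4): flips 2 -> legal
(2,4): flips 1 -> legal
(2,5): no bracket -> illegal
(4,2): no bracket -> illegal
(4,5): flips 2 -> legal
(5,2): flips 2 -> legal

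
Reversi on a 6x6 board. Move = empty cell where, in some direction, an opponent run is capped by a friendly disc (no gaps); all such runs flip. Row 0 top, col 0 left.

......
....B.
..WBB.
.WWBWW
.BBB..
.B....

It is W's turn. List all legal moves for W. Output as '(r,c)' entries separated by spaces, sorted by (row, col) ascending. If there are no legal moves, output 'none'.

Answer: (0,4) (0,5) (1,2) (1,3) (2,5) (4,4) (5,0) (5,2) (5,3) (5,4)

Derivation:
(0,3): no bracket -> illegal
(0,4): flips 2 -> legal
(0,5): flips 2 -> legal
(1,2): flips 1 -> legal
(1,3): flips 1 -> legal
(1,5): no bracket -> illegal
(2,5): flips 2 -> legal
(3,0): no bracket -> illegal
(4,0): no bracket -> illegal
(4,4): flips 1 -> legal
(5,0): flips 1 -> legal
(5,2): flips 2 -> legal
(5,3): flips 1 -> legal
(5,4): flips 1 -> legal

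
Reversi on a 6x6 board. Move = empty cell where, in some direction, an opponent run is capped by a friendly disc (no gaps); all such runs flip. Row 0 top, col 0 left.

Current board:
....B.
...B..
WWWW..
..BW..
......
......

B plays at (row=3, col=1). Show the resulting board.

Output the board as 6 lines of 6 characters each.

Place B at (3,1); scan 8 dirs for brackets.
Dir NW: opp run (2,0), next=edge -> no flip
Dir N: opp run (2,1), next='.' -> no flip
Dir NE: opp run (2,2) capped by B -> flip
Dir W: first cell '.' (not opp) -> no flip
Dir E: first cell 'B' (not opp) -> no flip
Dir SW: first cell '.' (not opp) -> no flip
Dir S: first cell '.' (not opp) -> no flip
Dir SE: first cell '.' (not opp) -> no flip
All flips: (2,2)

Answer: ....B.
...B..
WWBW..
.BBW..
......
......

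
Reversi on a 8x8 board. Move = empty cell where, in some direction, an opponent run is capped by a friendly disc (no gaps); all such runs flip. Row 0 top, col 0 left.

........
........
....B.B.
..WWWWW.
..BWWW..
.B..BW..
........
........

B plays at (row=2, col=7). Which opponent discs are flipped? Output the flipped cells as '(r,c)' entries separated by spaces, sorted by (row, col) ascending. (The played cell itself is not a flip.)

Dir NW: first cell '.' (not opp) -> no flip
Dir N: first cell '.' (not opp) -> no flip
Dir NE: edge -> no flip
Dir W: first cell 'B' (not opp) -> no flip
Dir E: edge -> no flip
Dir SW: opp run (3,6) (4,5) capped by B -> flip
Dir S: first cell '.' (not opp) -> no flip
Dir SE: edge -> no flip

Answer: (3,6) (4,5)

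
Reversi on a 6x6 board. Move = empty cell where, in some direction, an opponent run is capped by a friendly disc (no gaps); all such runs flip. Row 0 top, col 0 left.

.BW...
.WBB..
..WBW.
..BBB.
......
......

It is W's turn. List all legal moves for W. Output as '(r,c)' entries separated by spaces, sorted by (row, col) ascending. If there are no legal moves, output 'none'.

(0,0): flips 1 -> legal
(0,3): no bracket -> illegal
(0,4): flips 1 -> legal
(1,0): no bracket -> illegal
(1,4): flips 2 -> legal
(2,1): no bracket -> illegal
(2,5): no bracket -> illegal
(3,1): no bracket -> illegal
(3,5): no bracket -> illegal
(4,1): no bracket -> illegal
(4,2): flips 2 -> legal
(4,3): no bracket -> illegal
(4,4): flips 2 -> legal
(4,5): no bracket -> illegal

Answer: (0,0) (0,4) (1,4) (4,2) (4,4)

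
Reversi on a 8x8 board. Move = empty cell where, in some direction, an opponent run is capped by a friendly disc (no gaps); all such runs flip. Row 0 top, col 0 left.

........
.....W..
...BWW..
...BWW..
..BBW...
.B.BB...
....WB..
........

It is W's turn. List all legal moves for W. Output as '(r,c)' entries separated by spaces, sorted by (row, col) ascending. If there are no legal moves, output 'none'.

(1,2): flips 1 -> legal
(1,3): no bracket -> illegal
(1,4): no bracket -> illegal
(2,2): flips 2 -> legal
(3,1): flips 2 -> legal
(3,2): flips 1 -> legal
(4,0): no bracket -> illegal
(4,1): flips 2 -> legal
(4,5): no bracket -> illegal
(5,0): no bracket -> illegal
(5,2): flips 1 -> legal
(5,5): no bracket -> illegal
(5,6): no bracket -> illegal
(6,0): flips 3 -> legal
(6,1): no bracket -> illegal
(6,2): flips 1 -> legal
(6,3): no bracket -> illegal
(6,6): flips 1 -> legal
(7,4): no bracket -> illegal
(7,5): no bracket -> illegal
(7,6): no bracket -> illegal

Answer: (1,2) (2,2) (3,1) (3,2) (4,1) (5,2) (6,0) (6,2) (6,6)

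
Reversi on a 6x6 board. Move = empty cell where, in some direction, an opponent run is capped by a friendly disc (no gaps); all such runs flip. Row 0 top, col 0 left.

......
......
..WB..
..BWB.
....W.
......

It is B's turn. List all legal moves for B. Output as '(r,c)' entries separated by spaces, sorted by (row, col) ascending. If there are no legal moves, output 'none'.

(1,1): no bracket -> illegal
(1,2): flips 1 -> legal
(1,3): no bracket -> illegal
(2,1): flips 1 -> legal
(2,4): no bracket -> illegal
(3,1): no bracket -> illegal
(3,5): no bracket -> illegal
(4,2): no bracket -> illegal
(4,3): flips 1 -> legal
(4,5): no bracket -> illegal
(5,3): no bracket -> illegal
(5,4): flips 1 -> legal
(5,5): no bracket -> illegal

Answer: (1,2) (2,1) (4,3) (5,4)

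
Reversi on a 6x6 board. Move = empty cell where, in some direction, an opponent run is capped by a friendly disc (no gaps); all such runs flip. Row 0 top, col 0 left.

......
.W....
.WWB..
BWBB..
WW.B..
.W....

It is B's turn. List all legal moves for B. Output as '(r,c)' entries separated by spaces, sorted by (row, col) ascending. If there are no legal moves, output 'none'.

Answer: (0,0) (1,0) (1,2) (2,0) (5,0) (5,2)

Derivation:
(0,0): flips 2 -> legal
(0,1): no bracket -> illegal
(0,2): no bracket -> illegal
(1,0): flips 1 -> legal
(1,2): flips 2 -> legal
(1,3): no bracket -> illegal
(2,0): flips 2 -> legal
(4,2): no bracket -> illegal
(5,0): flips 2 -> legal
(5,2): flips 1 -> legal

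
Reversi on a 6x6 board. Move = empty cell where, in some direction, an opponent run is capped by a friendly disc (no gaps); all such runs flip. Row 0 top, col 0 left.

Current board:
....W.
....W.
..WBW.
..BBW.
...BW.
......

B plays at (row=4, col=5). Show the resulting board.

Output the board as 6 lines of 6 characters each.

Answer: ....W.
....W.
..WBW.
..BBB.
...BBB
......

Derivation:
Place B at (4,5); scan 8 dirs for brackets.
Dir NW: opp run (3,4) capped by B -> flip
Dir N: first cell '.' (not opp) -> no flip
Dir NE: edge -> no flip
Dir W: opp run (4,4) capped by B -> flip
Dir E: edge -> no flip
Dir SW: first cell '.' (not opp) -> no flip
Dir S: first cell '.' (not opp) -> no flip
Dir SE: edge -> no flip
All flips: (3,4) (4,4)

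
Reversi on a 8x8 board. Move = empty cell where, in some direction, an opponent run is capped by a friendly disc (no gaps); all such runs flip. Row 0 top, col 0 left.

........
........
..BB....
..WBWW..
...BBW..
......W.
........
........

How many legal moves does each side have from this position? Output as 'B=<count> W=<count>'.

Answer: B=10 W=6

Derivation:
-- B to move --
(2,1): flips 1 -> legal
(2,4): flips 1 -> legal
(2,5): flips 1 -> legal
(2,6): flips 1 -> legal
(3,1): flips 1 -> legal
(3,6): flips 2 -> legal
(4,1): flips 1 -> legal
(4,2): flips 1 -> legal
(4,6): flips 1 -> legal
(4,7): no bracket -> illegal
(5,4): no bracket -> illegal
(5,5): no bracket -> illegal
(5,7): no bracket -> illegal
(6,5): no bracket -> illegal
(6,6): no bracket -> illegal
(6,7): flips 3 -> legal
B mobility = 10
-- W to move --
(1,1): no bracket -> illegal
(1,2): flips 2 -> legal
(1,3): no bracket -> illegal
(1,4): flips 1 -> legal
(2,1): no bracket -> illegal
(2,4): no bracket -> illegal
(3,1): no bracket -> illegal
(4,2): flips 2 -> legal
(5,2): flips 1 -> legal
(5,3): flips 1 -> legal
(5,4): flips 2 -> legal
(5,5): no bracket -> illegal
W mobility = 6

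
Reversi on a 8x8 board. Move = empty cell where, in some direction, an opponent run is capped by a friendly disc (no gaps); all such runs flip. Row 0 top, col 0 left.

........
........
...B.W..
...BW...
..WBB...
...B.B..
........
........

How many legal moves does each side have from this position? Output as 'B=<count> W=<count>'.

Answer: B=7 W=7

Derivation:
-- B to move --
(1,4): no bracket -> illegal
(1,5): no bracket -> illegal
(1,6): flips 2 -> legal
(2,4): flips 1 -> legal
(2,6): no bracket -> illegal
(3,1): flips 1 -> legal
(3,2): no bracket -> illegal
(3,5): flips 1 -> legal
(3,6): no bracket -> illegal
(4,1): flips 1 -> legal
(4,5): flips 1 -> legal
(5,1): flips 1 -> legal
(5,2): no bracket -> illegal
B mobility = 7
-- W to move --
(1,2): flips 1 -> legal
(1,3): no bracket -> illegal
(1,4): no bracket -> illegal
(2,2): no bracket -> illegal
(2,4): flips 1 -> legal
(3,2): flips 1 -> legal
(3,5): no bracket -> illegal
(4,5): flips 2 -> legal
(4,6): no bracket -> illegal
(5,2): flips 1 -> legal
(5,4): flips 1 -> legal
(5,6): no bracket -> illegal
(6,2): no bracket -> illegal
(6,3): no bracket -> illegal
(6,4): flips 1 -> legal
(6,5): no bracket -> illegal
(6,6): no bracket -> illegal
W mobility = 7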